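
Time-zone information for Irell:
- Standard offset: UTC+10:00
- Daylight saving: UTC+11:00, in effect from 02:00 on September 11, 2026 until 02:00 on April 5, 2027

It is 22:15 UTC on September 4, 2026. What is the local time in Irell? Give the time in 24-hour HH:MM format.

08:15

At the standard offset (UTC+10:00), 22:15 UTC + 10h = 08:15 Irell standard time (rolling into the next day, 5 September 2026).
Daylight saving runs 11 September 2026 – 5 April 2027; the standard-time date in Irell, September 5, 2026, is outside that window, so Irell is on standard time at UTC+10:00.
22:15 UTC + 10h = 08:15 local (rolling into the next day, 5 September 2026).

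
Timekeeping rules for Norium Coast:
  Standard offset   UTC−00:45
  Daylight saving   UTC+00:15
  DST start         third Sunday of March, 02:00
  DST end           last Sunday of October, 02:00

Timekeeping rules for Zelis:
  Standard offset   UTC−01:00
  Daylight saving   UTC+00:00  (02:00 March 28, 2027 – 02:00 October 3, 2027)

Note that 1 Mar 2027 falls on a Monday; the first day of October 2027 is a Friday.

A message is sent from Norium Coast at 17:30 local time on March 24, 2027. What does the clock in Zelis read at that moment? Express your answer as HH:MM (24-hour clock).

1 March 2027 is a Monday, so the first Sunday is March 7 and the third is March 21.
1 October 2027 is a Friday, so Sundays fall on 3, 10, 17, 24, 31; the last is October 31.
March 24, 2027 lies within the daylight-saving period (21 March – 31 October), so Norium Coast is on daylight time, UTC+00:15.
17:30 Norium Coast − 0h15m = 17:15 UTC.
At the standard offset (UTC−01:00), 17:15 UTC − 1h = 16:15 Zelis standard time.
The standard-time date in Zelis, March 24, 2027, does not fall between 28 March and 3 October, so daylight saving is not in effect and Zelis is at UTC−01:00.
17:15 UTC − 1h = 16:15 Zelis.

16:15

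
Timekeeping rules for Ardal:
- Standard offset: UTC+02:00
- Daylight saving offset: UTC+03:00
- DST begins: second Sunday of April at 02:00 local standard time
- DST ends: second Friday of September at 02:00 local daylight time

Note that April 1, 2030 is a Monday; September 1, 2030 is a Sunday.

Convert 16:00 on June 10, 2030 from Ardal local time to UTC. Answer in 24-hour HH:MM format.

1 April 2030 is a Monday, so the first Sunday is April 7 and the second is April 14.
1 September 2030 is a Sunday, so the first Friday is September 6 and the second is September 13.
June 10, 2030 falls between 14 April and 13 September, so daylight saving is in effect and Ardal is at UTC+03:00.
16:00 local − 3h = 13:00 UTC.

13:00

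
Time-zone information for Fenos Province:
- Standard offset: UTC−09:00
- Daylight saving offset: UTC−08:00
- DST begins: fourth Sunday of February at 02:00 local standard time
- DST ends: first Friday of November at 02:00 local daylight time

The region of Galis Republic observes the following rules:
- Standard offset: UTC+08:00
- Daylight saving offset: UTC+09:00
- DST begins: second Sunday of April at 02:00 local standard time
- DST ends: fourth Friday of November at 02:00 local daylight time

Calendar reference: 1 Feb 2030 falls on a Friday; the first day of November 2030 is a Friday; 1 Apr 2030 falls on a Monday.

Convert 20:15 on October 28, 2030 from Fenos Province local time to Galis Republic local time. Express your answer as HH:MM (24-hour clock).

13:15

1 February 2030 is a Friday, so the first Sunday is February 3 and the fourth is February 24.
1 November 2030 is a Friday, so the first Friday is November 1.
Daylight saving runs 24 February – 1 November; October 28, 2030 is inside that window, so Fenos Province is at UTC−08:00.
20:15 Fenos Province + 8h = 04:15 UTC (rolling into the next day, 29 October 2030).
1 April 2030 is a Monday, so the first Sunday is April 7 and the second is April 14.
1 November 2030 is a Friday, so the first Friday is November 1 and the fourth is November 22.
At the standard offset (UTC+08:00), 04:15 UTC + 8h = 12:15 Galis Republic standard time.
The standard-time date in Galis Republic, October 29, 2030, lies within the daylight-saving period (14 April – 22 November), so Galis Republic is on daylight time, UTC+09:00.
04:15 UTC + 9h = 13:15 Galis Republic.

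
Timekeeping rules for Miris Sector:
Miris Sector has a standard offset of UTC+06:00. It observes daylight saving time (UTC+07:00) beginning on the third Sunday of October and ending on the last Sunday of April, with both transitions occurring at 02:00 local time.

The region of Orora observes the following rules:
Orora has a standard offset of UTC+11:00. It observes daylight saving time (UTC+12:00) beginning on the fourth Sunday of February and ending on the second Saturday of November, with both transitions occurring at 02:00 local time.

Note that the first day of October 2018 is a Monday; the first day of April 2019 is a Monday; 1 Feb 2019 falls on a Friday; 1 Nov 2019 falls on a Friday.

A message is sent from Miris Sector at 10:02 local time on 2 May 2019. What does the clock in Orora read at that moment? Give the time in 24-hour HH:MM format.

1 October 2018 is a Monday, so the first Sunday is October 7 and the third is October 21.
1 April 2019 is a Monday, so Sundays fall on 7, 14, 21, 28; the last is April 28.
Daylight saving runs 21 October 2018 – 28 April 2019; 2 May 2019 is outside that window, so Miris Sector is on standard time at UTC+06:00.
10:02 Miris Sector − 6h = 04:02 UTC.
1 February 2019 is a Friday, so the first Sunday is February 3 and the fourth is February 24.
1 November 2019 is a Friday, so the first Saturday is November 2 and the second is November 9.
At the standard offset (UTC+11:00), 04:02 UTC + 11h = 15:02 Orora standard time.
The standard-time date in Orora, 2 May 2019, falls between 24 February and 9 November, so daylight saving is in effect and Orora is at UTC+12:00.
04:02 UTC + 12h = 16:02 Orora.

16:02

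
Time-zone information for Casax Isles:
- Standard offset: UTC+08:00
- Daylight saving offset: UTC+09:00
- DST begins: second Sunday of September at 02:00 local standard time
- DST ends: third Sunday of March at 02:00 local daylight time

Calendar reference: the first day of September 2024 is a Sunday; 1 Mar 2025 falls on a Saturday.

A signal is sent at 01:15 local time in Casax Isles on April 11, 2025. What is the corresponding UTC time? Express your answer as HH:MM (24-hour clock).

17:15

1 September 2024 is a Sunday, so the first Sunday is September 1 and the second is September 8.
1 March 2025 is a Saturday, so the first Sunday is March 2 and the third is March 16.
April 11, 2025 is outside the daylight-saving period (8 September 2024 – 16 March 2025), so Casax Isles is on standard time, UTC+08:00.
01:15 local − 8h = 17:15 UTC (rolling into the previous day, 10 April 2025).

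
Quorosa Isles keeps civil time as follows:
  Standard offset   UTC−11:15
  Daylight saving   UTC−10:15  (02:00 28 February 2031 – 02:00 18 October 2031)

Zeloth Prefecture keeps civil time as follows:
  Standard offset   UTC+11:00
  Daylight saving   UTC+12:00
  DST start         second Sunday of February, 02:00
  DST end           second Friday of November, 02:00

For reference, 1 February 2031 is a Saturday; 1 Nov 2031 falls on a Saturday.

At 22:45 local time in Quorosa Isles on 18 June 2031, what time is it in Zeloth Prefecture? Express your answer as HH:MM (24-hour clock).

18 June 2031 falls between 28 February and 18 October, so daylight saving is in effect and Quorosa Isles is at UTC−10:15.
22:45 Quorosa Isles + 10h15m = 09:00 UTC (rolling into the next day, 19 June 2031).
1 February 2031 is a Saturday, so the first Sunday is February 2 and the second is February 9.
1 November 2031 is a Saturday, so the first Friday is November 7 and the second is November 14.
At the standard offset (UTC+11:00), 09:00 UTC + 11h = 20:00 Zeloth Prefecture standard time.
The standard-time date in Zeloth Prefecture, 19 June 2031, falls between 9 February and 14 November, so daylight saving is in effect and Zeloth Prefecture is at UTC+12:00.
09:00 UTC + 12h = 21:00 Zeloth Prefecture.

21:00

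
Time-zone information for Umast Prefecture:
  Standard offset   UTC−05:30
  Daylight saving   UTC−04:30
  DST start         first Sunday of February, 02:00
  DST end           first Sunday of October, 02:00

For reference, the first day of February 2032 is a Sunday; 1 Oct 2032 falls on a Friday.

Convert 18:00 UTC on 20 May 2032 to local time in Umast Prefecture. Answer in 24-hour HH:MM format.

1 February 2032 is a Sunday, so the first Sunday is February 1.
1 October 2032 is a Friday, so the first Sunday is October 3.
At the standard offset (UTC−05:30), 18:00 UTC − 5h30m = 12:30 Umast Prefecture standard time.
The standard-time date in Umast Prefecture, 20 May 2032, lies within the daylight-saving period (1 February – 3 October), so Umast Prefecture is on daylight time, UTC−04:30.
18:00 UTC − 4h30m = 13:30 local.

13:30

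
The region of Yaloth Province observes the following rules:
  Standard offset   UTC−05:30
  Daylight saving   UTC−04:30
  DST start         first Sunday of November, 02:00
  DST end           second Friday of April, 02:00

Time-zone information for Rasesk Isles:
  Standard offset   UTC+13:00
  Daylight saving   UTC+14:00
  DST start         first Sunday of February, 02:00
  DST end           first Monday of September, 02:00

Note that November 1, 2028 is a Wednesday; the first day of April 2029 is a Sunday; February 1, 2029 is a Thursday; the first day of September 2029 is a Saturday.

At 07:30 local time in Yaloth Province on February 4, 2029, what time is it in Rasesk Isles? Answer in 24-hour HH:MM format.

1 November 2028 is a Wednesday, so the first Sunday is November 5.
1 April 2029 is a Sunday, so the first Friday is April 6 and the second is April 13.
Daylight saving runs 5 November 2028 – 13 April 2029; February 4, 2029 is inside that window, so Yaloth Province is at UTC−04:30.
07:30 Yaloth Province + 4h30m = 12:00 UTC.
1 February 2029 is a Thursday, so the first Sunday is February 4.
1 September 2029 is a Saturday, so the first Monday is September 3.
At the standard offset (UTC+13:00), 12:00 UTC + 13h = 01:00 Rasesk Isles standard time (rolling into the next day, 5 February 2029).
The standard-time date in Rasesk Isles, February 5, 2029, falls between 4 February and 3 September, so daylight saving is in effect and Rasesk Isles is at UTC+14:00.
12:00 UTC + 14h = 02:00 Rasesk Isles (rolling into the next day, 5 February 2029).

02:00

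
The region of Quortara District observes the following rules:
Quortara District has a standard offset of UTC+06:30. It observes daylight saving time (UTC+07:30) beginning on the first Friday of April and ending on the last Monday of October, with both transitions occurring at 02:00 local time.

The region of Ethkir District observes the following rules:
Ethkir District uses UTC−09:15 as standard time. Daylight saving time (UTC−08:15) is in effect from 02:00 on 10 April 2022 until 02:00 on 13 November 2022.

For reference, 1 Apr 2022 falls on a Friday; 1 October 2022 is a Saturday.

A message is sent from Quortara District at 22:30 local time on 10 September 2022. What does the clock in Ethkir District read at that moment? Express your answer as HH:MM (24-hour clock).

06:45

1 April 2022 is a Friday, so the first Friday is April 1.
1 October 2022 is a Saturday, so Mondays fall on 3, 10, 17, 24, 31; the last is October 31.
10 September 2022 falls between 1 April and 31 October, so daylight saving is in effect and Quortara District is at UTC+07:30.
22:30 Quortara District − 7h30m = 15:00 UTC.
At the standard offset (UTC−09:15), 15:00 UTC − 9h15m = 05:45 Ethkir District standard time.
Daylight saving runs 10 April – 13 November; the standard-time date in Ethkir District, 10 September 2022, is inside that window, so Ethkir District is at UTC−08:15.
15:00 UTC − 8h15m = 06:45 Ethkir District.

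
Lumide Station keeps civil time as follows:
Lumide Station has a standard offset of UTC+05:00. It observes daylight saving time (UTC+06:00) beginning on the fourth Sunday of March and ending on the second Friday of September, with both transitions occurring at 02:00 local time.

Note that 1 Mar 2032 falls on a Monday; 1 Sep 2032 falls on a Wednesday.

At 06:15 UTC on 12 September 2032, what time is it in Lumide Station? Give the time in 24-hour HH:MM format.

11:15

1 March 2032 is a Monday, so the first Sunday is March 7 and the fourth is March 28.
1 September 2032 is a Wednesday, so the first Friday is September 3 and the second is September 10.
At the standard offset (UTC+05:00), 06:15 UTC + 5h = 11:15 Lumide Station standard time.
The standard-time date in Lumide Station, 12 September 2032, does not fall between 28 March and 10 September, so daylight saving is not in effect and Lumide Station is at UTC+05:00.
06:15 UTC + 5h = 11:15 local.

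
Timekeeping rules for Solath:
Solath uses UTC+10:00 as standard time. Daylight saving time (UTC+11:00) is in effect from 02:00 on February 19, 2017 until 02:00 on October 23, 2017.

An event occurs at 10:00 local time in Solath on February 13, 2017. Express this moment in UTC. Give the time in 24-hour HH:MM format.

February 13, 2017 does not fall between 19 February and 23 October, so daylight saving is not in effect and Solath is at UTC+10:00.
10:00 local − 10h = 00:00 UTC.

00:00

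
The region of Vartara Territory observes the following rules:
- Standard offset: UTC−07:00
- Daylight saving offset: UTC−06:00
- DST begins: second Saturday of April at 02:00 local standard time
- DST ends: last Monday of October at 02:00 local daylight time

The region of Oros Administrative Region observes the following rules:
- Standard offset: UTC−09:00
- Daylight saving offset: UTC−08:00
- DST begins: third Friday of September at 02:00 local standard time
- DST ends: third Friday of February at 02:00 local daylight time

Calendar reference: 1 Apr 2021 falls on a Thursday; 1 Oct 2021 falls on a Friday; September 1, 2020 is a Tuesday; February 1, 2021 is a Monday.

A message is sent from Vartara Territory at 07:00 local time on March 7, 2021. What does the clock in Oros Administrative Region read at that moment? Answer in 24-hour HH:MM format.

1 April 2021 is a Thursday, so the first Saturday is April 3 and the second is April 10.
1 October 2021 is a Friday, so Mondays fall on 4, 11, 18, 25; the last is October 25.
March 7, 2021 is outside the daylight-saving period (10 April – 25 October), so Vartara Territory is on standard time, UTC−07:00.
07:00 Vartara Territory + 7h = 14:00 UTC.
1 September 2020 is a Tuesday, so the first Friday is September 4 and the third is September 18.
1 February 2021 is a Monday, so the first Friday is February 5 and the third is February 19.
At the standard offset (UTC−09:00), 14:00 UTC − 9h = 05:00 Oros Administrative Region standard time.
Daylight saving runs 18 September 2020 – 19 February 2021; the standard-time date in Oros Administrative Region, March 7, 2021, is outside that window, so Oros Administrative Region is on standard time at UTC−09:00.
14:00 UTC − 9h = 05:00 Oros Administrative Region.

05:00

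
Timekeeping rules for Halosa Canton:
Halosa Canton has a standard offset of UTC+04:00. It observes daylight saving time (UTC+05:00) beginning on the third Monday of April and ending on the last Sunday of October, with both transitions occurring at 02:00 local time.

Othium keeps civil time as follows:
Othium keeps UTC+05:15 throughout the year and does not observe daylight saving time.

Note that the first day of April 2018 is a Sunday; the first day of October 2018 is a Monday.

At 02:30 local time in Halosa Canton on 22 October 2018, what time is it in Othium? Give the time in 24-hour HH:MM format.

1 April 2018 is a Sunday, so the first Monday is April 2 and the third is April 16.
1 October 2018 is a Monday, so Sundays fall on 7, 14, 21, 28; the last is October 28.
Daylight saving runs 16 April – 28 October; 22 October 2018 is inside that window, so Halosa Canton is at UTC+05:00.
02:30 Halosa Canton − 5h = 21:30 UTC (rolling into the previous day, 21 October 2018).
Othium has no daylight saving, so its offset is UTC+05:15 year-round.
21:30 UTC + 5h15m = 02:45 Othium (rolling into the next day, 22 October 2018).

02:45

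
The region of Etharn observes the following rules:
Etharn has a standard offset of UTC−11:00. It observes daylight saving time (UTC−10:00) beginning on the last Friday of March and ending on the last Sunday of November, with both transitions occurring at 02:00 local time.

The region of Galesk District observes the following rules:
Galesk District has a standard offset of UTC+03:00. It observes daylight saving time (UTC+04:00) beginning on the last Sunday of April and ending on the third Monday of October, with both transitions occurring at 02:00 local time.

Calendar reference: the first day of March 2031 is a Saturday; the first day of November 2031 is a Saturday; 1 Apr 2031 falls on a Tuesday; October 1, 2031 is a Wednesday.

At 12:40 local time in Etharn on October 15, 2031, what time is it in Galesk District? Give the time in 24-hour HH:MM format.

02:40

1 March 2031 is a Saturday, so Fridays fall on 7, 14, 21, 28; the last is March 28.
1 November 2031 is a Saturday, so Sundays fall on 2, 9, 16, 23, 30; the last is November 30.
October 15, 2031 lies within the daylight-saving period (28 March – 30 November), so Etharn is on daylight time, UTC−10:00.
12:40 Etharn + 10h = 22:40 UTC.
1 April 2031 is a Tuesday, so Sundays fall on 6, 13, 20, 27; the last is April 27.
1 October 2031 is a Wednesday, so the first Monday is October 6 and the third is October 20.
At the standard offset (UTC+03:00), 22:40 UTC + 3h = 01:40 Galesk District standard time (rolling into the next day, 16 October 2031).
The standard-time date in Galesk District, October 16, 2031, falls between 27 April and 20 October, so daylight saving is in effect and Galesk District is at UTC+04:00.
22:40 UTC + 4h = 02:40 Galesk District (rolling into the next day, 16 October 2031).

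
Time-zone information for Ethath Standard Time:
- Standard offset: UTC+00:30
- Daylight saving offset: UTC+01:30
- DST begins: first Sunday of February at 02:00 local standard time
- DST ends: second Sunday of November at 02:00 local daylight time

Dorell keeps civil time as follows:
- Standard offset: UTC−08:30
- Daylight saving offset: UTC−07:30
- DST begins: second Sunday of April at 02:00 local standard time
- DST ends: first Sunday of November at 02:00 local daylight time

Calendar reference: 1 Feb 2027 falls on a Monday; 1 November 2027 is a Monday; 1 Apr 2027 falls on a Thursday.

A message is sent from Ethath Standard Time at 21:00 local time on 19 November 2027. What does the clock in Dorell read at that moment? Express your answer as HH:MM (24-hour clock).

1 February 2027 is a Monday, so the first Sunday is February 7.
1 November 2027 is a Monday, so the first Sunday is November 7 and the second is November 14.
19 November 2027 is outside the daylight-saving period (7 February – 14 November), so Ethath Standard Time is on standard time, UTC+00:30.
21:00 Ethath Standard Time − 0h30m = 20:30 UTC.
1 April 2027 is a Thursday, so the first Sunday is April 4 and the second is April 11.
1 November 2027 is a Monday, so the first Sunday is November 7.
At the standard offset (UTC−08:30), 20:30 UTC − 8h30m = 12:00 Dorell standard time.
The standard-time date in Dorell, 19 November 2027, does not fall between 11 April and 7 November, so daylight saving is not in effect and Dorell is at UTC−08:30.
20:30 UTC − 8h30m = 12:00 Dorell.

12:00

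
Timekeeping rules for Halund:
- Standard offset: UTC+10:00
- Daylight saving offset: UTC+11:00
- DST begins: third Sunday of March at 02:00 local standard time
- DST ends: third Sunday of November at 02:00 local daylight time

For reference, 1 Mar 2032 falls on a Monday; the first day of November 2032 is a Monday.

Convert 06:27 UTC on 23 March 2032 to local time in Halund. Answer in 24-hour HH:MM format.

1 March 2032 is a Monday, so the first Sunday is March 7 and the third is March 21.
1 November 2032 is a Monday, so the first Sunday is November 7 and the third is November 21.
At the standard offset (UTC+10:00), 06:27 UTC + 10h = 16:27 Halund standard time.
The standard-time date in Halund, 23 March 2032, falls between 21 March and 21 November, so daylight saving is in effect and Halund is at UTC+11:00.
06:27 UTC + 11h = 17:27 local.

17:27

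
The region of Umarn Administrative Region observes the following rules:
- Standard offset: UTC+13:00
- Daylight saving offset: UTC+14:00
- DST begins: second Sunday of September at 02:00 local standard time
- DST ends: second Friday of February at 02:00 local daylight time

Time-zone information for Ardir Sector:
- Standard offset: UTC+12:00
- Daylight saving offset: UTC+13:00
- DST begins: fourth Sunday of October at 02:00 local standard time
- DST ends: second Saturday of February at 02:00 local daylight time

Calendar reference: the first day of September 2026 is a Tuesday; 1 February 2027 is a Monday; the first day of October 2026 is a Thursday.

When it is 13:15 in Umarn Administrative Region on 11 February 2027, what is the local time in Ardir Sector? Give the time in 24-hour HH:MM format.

1 September 2026 is a Tuesday, so the first Sunday is September 6 and the second is September 13.
1 February 2027 is a Monday, so the first Friday is February 5 and the second is February 12.
11 February 2027 lies within the daylight-saving period (13 September 2026 – 12 February 2027), so Umarn Administrative Region is on daylight time, UTC+14:00.
13:15 Umarn Administrative Region − 14h = 23:15 UTC (rolling into the previous day, 10 February 2027).
1 October 2026 is a Thursday, so the first Sunday is October 4 and the fourth is October 25.
1 February 2027 is a Monday, so the first Saturday is February 6 and the second is February 13.
At the standard offset (UTC+12:00), 23:15 UTC + 12h = 11:15 Ardir Sector standard time (rolling into the next day, 11 February 2027).
The standard-time date in Ardir Sector, 11 February 2027, lies within the daylight-saving period (25 October 2026 – 13 February 2027), so Ardir Sector is on daylight time, UTC+13:00.
23:15 UTC + 13h = 12:15 Ardir Sector (rolling into the next day, 11 February 2027).

12:15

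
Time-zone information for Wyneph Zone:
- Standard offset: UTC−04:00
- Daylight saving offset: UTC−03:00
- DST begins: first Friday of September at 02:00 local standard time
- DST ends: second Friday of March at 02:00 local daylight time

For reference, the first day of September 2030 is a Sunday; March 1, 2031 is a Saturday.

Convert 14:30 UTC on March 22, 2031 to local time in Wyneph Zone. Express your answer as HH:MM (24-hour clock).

1 September 2030 is a Sunday, so the first Friday is September 6.
1 March 2031 is a Saturday, so the first Friday is March 7 and the second is March 14.
At the standard offset (UTC−04:00), 14:30 UTC − 4h = 10:30 Wyneph Zone standard time.
The standard-time date in Wyneph Zone, March 22, 2031, is outside the daylight-saving period (6 September 2030 – 14 March 2031), so Wyneph Zone is on standard time, UTC−04:00.
14:30 UTC − 4h = 10:30 local.

10:30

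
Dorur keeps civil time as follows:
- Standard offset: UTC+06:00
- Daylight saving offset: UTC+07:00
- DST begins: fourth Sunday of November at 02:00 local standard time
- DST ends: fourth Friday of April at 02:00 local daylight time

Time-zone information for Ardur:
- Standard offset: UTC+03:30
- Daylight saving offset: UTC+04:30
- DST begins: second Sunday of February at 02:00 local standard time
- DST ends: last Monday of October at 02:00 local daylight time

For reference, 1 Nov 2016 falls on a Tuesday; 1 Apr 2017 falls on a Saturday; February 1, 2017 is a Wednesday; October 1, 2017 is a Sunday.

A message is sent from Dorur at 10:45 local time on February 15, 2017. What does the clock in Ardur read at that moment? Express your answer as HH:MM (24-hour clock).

08:15

1 November 2016 is a Tuesday, so the first Sunday is November 6 and the fourth is November 27.
1 April 2017 is a Saturday, so the first Friday is April 7 and the fourth is April 28.
February 15, 2017 falls between 27 November 2016 and 28 April 2017, so daylight saving is in effect and Dorur is at UTC+07:00.
10:45 Dorur − 7h = 03:45 UTC.
1 February 2017 is a Wednesday, so the first Sunday is February 5 and the second is February 12.
1 October 2017 is a Sunday, so Mondays fall on 2, 9, 16, 23, 30; the last is October 30.
At the standard offset (UTC+03:30), 03:45 UTC + 3h30m = 07:15 Ardur standard time.
The standard-time date in Ardur, February 15, 2017, falls between 12 February and 30 October, so daylight saving is in effect and Ardur is at UTC+04:30.
03:45 UTC + 4h30m = 08:15 Ardur.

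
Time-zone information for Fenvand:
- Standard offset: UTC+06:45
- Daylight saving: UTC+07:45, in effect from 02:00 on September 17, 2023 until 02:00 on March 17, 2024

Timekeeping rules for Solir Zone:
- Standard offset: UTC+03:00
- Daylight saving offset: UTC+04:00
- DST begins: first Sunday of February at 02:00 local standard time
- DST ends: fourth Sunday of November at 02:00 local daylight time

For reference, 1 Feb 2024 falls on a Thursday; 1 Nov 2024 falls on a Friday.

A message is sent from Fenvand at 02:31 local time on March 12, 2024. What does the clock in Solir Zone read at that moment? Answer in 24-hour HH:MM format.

22:46

March 12, 2024 lies within the daylight-saving period (17 September 2023 – 17 March 2024), so Fenvand is on daylight time, UTC+07:45.
02:31 Fenvand − 7h45m = 18:46 UTC (rolling into the previous day, 11 March 2024).
1 February 2024 is a Thursday, so the first Sunday is February 4.
1 November 2024 is a Friday, so the first Sunday is November 3 and the fourth is November 24.
At the standard offset (UTC+03:00), 18:46 UTC + 3h = 21:46 Solir Zone standard time.
The standard-time date in Solir Zone, March 11, 2024, falls between 4 February and 24 November, so daylight saving is in effect and Solir Zone is at UTC+04:00.
18:46 UTC + 4h = 22:46 Solir Zone.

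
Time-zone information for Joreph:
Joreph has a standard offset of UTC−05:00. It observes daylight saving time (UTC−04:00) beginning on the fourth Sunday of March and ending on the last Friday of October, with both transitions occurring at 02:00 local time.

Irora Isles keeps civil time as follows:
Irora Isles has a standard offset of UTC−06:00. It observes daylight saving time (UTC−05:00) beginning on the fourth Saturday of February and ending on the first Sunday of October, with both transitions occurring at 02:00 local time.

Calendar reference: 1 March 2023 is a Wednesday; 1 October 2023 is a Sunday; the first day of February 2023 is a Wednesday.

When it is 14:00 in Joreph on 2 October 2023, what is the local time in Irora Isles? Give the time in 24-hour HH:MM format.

1 March 2023 is a Wednesday, so the first Sunday is March 5 and the fourth is March 26.
1 October 2023 is a Sunday, so Fridays fall on 6, 13, 20, 27; the last is October 27.
2 October 2023 falls between 26 March and 27 October, so daylight saving is in effect and Joreph is at UTC−04:00.
14:00 Joreph + 4h = 18:00 UTC.
1 February 2023 is a Wednesday, so the first Saturday is February 4 and the fourth is February 25.
1 October 2023 is a Sunday, so the first Sunday is October 1.
At the standard offset (UTC−06:00), 18:00 UTC − 6h = 12:00 Irora Isles standard time.
The standard-time date in Irora Isles, 2 October 2023, is outside the daylight-saving period (25 February – 1 October), so Irora Isles is on standard time, UTC−06:00.
18:00 UTC − 6h = 12:00 Irora Isles.

12:00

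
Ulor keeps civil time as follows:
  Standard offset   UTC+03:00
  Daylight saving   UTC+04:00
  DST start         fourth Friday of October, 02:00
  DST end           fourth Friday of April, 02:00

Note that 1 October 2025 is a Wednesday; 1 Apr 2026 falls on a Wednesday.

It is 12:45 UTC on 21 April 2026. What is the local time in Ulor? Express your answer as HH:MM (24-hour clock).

16:45

1 October 2025 is a Wednesday, so the first Friday is October 3 and the fourth is October 24.
1 April 2026 is a Wednesday, so the first Friday is April 3 and the fourth is April 24.
At the standard offset (UTC+03:00), 12:45 UTC + 3h = 15:45 Ulor standard time.
The standard-time date in Ulor, 21 April 2026, falls between 24 October 2025 and 24 April 2026, so daylight saving is in effect and Ulor is at UTC+04:00.
12:45 UTC + 4h = 16:45 local.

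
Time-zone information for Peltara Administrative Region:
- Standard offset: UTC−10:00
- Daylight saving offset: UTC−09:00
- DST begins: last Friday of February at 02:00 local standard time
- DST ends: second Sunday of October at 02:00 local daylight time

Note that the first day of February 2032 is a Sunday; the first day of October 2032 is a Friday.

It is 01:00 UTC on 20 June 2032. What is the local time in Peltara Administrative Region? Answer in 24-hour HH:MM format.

1 February 2032 is a Sunday, so Fridays fall on 6, 13, 20, 27; the last is February 27.
1 October 2032 is a Friday, so the first Sunday is October 3 and the second is October 10.
At the standard offset (UTC−10:00), 01:00 UTC − 10h = 15:00 Peltara Administrative Region standard time (rolling into the previous day, 19 June 2032).
The standard-time date in Peltara Administrative Region, 19 June 2032, falls between 27 February and 10 October, so daylight saving is in effect and Peltara Administrative Region is at UTC−09:00.
01:00 UTC − 9h = 16:00 local (rolling into the previous day, 19 June 2032).

16:00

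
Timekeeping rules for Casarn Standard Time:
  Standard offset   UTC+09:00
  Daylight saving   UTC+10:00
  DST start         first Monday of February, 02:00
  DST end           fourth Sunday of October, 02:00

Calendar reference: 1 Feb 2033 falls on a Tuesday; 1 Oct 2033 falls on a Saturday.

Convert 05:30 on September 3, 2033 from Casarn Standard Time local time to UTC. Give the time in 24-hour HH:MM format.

19:30

1 February 2033 is a Tuesday, so the first Monday is February 7.
1 October 2033 is a Saturday, so the first Sunday is October 2 and the fourth is October 23.
September 3, 2033 falls between 7 February and 23 October, so daylight saving is in effect and Casarn Standard Time is at UTC+10:00.
05:30 local − 10h = 19:30 UTC (rolling into the previous day, 2 September 2033).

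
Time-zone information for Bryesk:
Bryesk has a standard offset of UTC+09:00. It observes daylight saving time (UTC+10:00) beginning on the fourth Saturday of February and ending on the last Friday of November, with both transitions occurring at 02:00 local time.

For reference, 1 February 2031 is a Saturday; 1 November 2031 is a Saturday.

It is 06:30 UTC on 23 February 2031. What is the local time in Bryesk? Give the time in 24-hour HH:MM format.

1 February 2031 is a Saturday, so the first Saturday is February 1 and the fourth is February 22.
1 November 2031 is a Saturday, so Fridays fall on 7, 14, 21, 28; the last is November 28.
At the standard offset (UTC+09:00), 06:30 UTC + 9h = 15:30 Bryesk standard time.
Daylight saving runs 22 February – 28 November; the standard-time date in Bryesk, 23 February 2031, is inside that window, so Bryesk is at UTC+10:00.
06:30 UTC + 10h = 16:30 local.

16:30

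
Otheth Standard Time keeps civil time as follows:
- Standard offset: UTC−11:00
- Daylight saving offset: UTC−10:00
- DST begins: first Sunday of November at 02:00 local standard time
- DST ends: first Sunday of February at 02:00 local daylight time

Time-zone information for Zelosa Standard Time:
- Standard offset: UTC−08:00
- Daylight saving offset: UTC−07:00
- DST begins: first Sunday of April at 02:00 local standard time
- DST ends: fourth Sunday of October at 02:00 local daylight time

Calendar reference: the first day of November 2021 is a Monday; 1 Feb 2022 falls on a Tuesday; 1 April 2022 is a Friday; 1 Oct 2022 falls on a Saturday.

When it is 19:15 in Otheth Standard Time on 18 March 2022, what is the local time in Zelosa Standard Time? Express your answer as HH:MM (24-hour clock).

1 November 2021 is a Monday, so the first Sunday is November 7.
1 February 2022 is a Tuesday, so the first Sunday is February 6.
Daylight saving runs 7 November 2021 – 6 February 2022; 18 March 2022 is outside that window, so Otheth Standard Time is on standard time at UTC−11:00.
19:15 Otheth Standard Time + 11h = 06:15 UTC (rolling into the next day, 19 March 2022).
1 April 2022 is a Friday, so the first Sunday is April 3.
1 October 2022 is a Saturday, so the first Sunday is October 2 and the fourth is October 23.
At the standard offset (UTC−08:00), 06:15 UTC − 8h = 22:15 Zelosa Standard Time standard time (rolling into the previous day, 18 March 2022).
Daylight saving runs 3 April – 23 October; the standard-time date in Zelosa Standard Time, 18 March 2022, is outside that window, so Zelosa Standard Time is on standard time at UTC−08:00.
06:15 UTC − 8h = 22:15 Zelosa Standard Time (rolling into the previous day, 18 March 2022).

22:15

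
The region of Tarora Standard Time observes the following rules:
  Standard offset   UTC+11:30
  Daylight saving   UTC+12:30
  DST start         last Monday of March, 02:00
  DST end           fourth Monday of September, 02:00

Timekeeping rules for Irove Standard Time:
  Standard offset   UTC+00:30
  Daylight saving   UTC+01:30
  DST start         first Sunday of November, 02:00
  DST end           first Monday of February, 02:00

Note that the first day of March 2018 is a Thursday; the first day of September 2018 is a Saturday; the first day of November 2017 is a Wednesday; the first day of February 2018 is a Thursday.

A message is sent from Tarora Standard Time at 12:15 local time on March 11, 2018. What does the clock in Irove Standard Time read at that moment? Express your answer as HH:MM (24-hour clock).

01:15

1 March 2018 is a Thursday, so Mondays fall on 5, 12, 19, 26; the last is March 26.
1 September 2018 is a Saturday, so the first Monday is September 3 and the fourth is September 24.
Daylight saving runs 26 March – 24 September; March 11, 2018 is outside that window, so Tarora Standard Time is on standard time at UTC+11:30.
12:15 Tarora Standard Time − 11h30m = 00:45 UTC.
1 November 2017 is a Wednesday, so the first Sunday is November 5.
1 February 2018 is a Thursday, so the first Monday is February 5.
At the standard offset (UTC+00:30), 00:45 UTC + 0h30m = 01:15 Irove Standard Time standard time.
The standard-time date in Irove Standard Time, March 11, 2018, does not fall between 5 November 2017 and 5 February 2018, so daylight saving is not in effect and Irove Standard Time is at UTC+00:30.
00:45 UTC + 0h30m = 01:15 Irove Standard Time.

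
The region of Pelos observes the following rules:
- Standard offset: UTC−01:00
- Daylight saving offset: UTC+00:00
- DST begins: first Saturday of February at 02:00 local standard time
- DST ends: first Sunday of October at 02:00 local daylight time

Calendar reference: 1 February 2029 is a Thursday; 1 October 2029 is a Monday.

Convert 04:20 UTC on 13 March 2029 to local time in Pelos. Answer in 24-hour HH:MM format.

04:20

1 February 2029 is a Thursday, so the first Saturday is February 3.
1 October 2029 is a Monday, so the first Sunday is October 7.
At the standard offset (UTC−01:00), 04:20 UTC − 1h = 03:20 Pelos standard time.
Daylight saving runs 3 February – 7 October; the standard-time date in Pelos, 13 March 2029, is inside that window, so Pelos is at UTC+00:00.
04:20 UTC + 0h = 04:20 local.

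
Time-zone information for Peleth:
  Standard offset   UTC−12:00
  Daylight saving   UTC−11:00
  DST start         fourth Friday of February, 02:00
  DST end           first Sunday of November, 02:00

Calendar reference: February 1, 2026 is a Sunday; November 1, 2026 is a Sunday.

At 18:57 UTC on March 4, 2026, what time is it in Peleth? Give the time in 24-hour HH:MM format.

07:57

1 February 2026 is a Sunday, so the first Friday is February 6 and the fourth is February 27.
1 November 2026 is a Sunday, so the first Sunday is November 1.
At the standard offset (UTC−12:00), 18:57 UTC − 12h = 06:57 Peleth standard time.
The standard-time date in Peleth, March 4, 2026, falls between 27 February and 1 November, so daylight saving is in effect and Peleth is at UTC−11:00.
18:57 UTC − 11h = 07:57 local.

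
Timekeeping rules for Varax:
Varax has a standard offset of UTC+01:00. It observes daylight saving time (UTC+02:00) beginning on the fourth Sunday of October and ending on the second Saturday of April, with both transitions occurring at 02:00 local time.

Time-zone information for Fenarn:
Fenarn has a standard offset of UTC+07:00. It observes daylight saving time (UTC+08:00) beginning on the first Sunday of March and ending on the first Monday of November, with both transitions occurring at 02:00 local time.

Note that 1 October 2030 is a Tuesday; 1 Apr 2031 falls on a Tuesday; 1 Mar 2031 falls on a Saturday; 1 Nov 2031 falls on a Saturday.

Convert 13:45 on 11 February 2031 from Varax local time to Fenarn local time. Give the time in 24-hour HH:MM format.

18:45

1 October 2030 is a Tuesday, so the first Sunday is October 6 and the fourth is October 27.
1 April 2031 is a Tuesday, so the first Saturday is April 5 and the second is April 12.
Daylight saving runs 27 October 2030 – 12 April 2031; 11 February 2031 is inside that window, so Varax is at UTC+02:00.
13:45 Varax − 2h = 11:45 UTC.
1 March 2031 is a Saturday, so the first Sunday is March 2.
1 November 2031 is a Saturday, so the first Monday is November 3.
At the standard offset (UTC+07:00), 11:45 UTC + 7h = 18:45 Fenarn standard time.
The standard-time date in Fenarn, 11 February 2031, does not fall between 2 March and 3 November, so daylight saving is not in effect and Fenarn is at UTC+07:00.
11:45 UTC + 7h = 18:45 Fenarn.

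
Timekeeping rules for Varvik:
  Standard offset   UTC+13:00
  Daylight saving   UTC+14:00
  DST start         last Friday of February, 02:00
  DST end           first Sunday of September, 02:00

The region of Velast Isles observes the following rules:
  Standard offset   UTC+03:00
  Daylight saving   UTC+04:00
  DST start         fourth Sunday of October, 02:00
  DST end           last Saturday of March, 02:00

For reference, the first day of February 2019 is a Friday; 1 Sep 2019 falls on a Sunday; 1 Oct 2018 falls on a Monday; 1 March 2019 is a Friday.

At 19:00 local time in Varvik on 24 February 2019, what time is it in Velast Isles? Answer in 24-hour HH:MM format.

09:00

1 February 2019 is a Friday, so Fridays fall on 1, 8, 15, 22; the last is February 22.
1 September 2019 is a Sunday, so the first Sunday is September 1.
24 February 2019 falls between 22 February and 1 September, so daylight saving is in effect and Varvik is at UTC+14:00.
19:00 Varvik − 14h = 05:00 UTC.
1 October 2018 is a Monday, so the first Sunday is October 7 and the fourth is October 28.
1 March 2019 is a Friday, so Saturdays fall on 2, 9, 16, 23, 30; the last is March 30.
At the standard offset (UTC+03:00), 05:00 UTC + 3h = 08:00 Velast Isles standard time.
The standard-time date in Velast Isles, 24 February 2019, lies within the daylight-saving period (28 October 2018 – 30 March 2019), so Velast Isles is on daylight time, UTC+04:00.
05:00 UTC + 4h = 09:00 Velast Isles.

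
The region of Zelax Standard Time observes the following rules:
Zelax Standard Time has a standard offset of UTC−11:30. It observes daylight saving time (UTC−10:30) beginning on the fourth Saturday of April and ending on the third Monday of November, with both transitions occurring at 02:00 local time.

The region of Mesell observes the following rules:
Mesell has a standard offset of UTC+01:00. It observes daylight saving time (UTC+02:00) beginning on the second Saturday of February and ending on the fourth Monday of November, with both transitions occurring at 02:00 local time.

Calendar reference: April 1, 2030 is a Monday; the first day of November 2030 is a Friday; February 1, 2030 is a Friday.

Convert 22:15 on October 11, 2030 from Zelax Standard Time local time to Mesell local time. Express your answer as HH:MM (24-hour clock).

1 April 2030 is a Monday, so the first Saturday is April 6 and the fourth is April 27.
1 November 2030 is a Friday, so the first Monday is November 4 and the third is November 18.
October 11, 2030 falls between 27 April and 18 November, so daylight saving is in effect and Zelax Standard Time is at UTC−10:30.
22:15 Zelax Standard Time + 10h30m = 08:45 UTC (rolling into the next day, 12 October 2030).
1 February 2030 is a Friday, so the first Saturday is February 2 and the second is February 9.
1 November 2030 is a Friday, so the first Monday is November 4 and the fourth is November 25.
At the standard offset (UTC+01:00), 08:45 UTC + 1h = 09:45 Mesell standard time.
The standard-time date in Mesell, October 12, 2030, falls between 9 February and 25 November, so daylight saving is in effect and Mesell is at UTC+02:00.
08:45 UTC + 2h = 10:45 Mesell.

10:45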